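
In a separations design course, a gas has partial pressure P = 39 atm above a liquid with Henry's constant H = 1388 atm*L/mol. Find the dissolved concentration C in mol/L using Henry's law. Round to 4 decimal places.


C = P / H
C = 39 / 1388
C = 0.0281 mol/L


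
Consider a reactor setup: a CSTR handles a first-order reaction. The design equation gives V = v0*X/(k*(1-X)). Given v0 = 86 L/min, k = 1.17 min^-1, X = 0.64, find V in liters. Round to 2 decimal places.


V = v0 * X / (k * (1 - X))
V = 86 * 0.64 / (1.17 * (1 - 0.64))
V = 55.04 / (1.17 * 0.36)
V = 55.04 / 0.4212
V = 130.67 L


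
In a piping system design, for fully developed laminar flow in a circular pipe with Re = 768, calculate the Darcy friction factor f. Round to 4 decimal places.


f = 64 / Re
f = 64 / 768
f = 0.0833


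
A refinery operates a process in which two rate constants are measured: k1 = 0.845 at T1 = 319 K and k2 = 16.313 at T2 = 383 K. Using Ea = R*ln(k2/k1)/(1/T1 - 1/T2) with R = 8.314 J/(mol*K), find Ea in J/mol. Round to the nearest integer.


Ea = R * ln(k2/k1) / (1/T1 - 1/T2)
ln(k2/k1) = ln(16.313/0.845) = 2.960381
1/T1 - 1/T2 = 1/319 - 1/383 = 0.000523830181
Ea = 8.314 * 2.960381 / 0.000523830181
Ea = 46986 J/mol


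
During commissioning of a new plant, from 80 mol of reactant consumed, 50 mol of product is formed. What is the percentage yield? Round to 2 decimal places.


Yield = (moles product / moles consumed) * 100%
Yield = (50 / 80) * 100
Yield = 0.625 * 100
Yield = 62.50%


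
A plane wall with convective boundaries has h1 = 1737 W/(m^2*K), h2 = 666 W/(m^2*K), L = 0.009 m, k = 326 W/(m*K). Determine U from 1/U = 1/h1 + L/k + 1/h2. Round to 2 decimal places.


1/U = 1/h1 + L/k + 1/h2
1/U = 1/1737 + 0.009/326 + 1/666
1/U = 0.0005757052 + 2.76074e-05 + 0.0015015015
1/U = 0.0021048141
U = 475.10 W/(m^2*K)


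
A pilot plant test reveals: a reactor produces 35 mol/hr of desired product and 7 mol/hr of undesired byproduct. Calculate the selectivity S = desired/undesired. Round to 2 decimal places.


S = desired product rate / undesired product rate
S = 35 / 7
S = 5.00


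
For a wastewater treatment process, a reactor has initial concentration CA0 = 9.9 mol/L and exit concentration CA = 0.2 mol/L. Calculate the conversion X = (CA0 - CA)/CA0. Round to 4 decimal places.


X = (CA0 - CA) / CA0
X = (9.9 - 0.2) / 9.9
X = 9.7 / 9.9
X = 0.9798


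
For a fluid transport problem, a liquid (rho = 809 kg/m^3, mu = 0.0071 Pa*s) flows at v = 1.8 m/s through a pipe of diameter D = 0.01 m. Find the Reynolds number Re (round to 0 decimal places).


Re = rho * v * D / mu
Re = 809 * 1.8 * 0.01 / 0.0071
Re = 14.562 / 0.0071
Re = 2051


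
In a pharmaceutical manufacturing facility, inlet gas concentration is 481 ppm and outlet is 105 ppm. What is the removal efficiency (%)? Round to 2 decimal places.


Efficiency = (G_in - G_out) / G_in * 100%
Efficiency = (481 - 105) / 481 * 100
Efficiency = 376 / 481 * 100
Efficiency = 78.17%


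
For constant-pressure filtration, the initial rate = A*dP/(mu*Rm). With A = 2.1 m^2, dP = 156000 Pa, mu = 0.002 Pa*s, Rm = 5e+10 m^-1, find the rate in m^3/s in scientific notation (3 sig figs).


rate = A * dP / (mu * Rm)
rate = 2.1 * 156000 / (0.002 * 5e+10)
rate = 327600.0 / 1.000e+08
rate = 3.28e-03 m^3/s


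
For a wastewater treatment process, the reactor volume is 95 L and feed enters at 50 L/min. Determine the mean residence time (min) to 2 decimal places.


tau = V / v0
tau = 95 / 50
tau = 1.90 min


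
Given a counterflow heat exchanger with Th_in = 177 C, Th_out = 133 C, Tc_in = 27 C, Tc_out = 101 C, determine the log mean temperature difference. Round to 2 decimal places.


dT1 = Th_in - Tc_out = 177 - 101 = 76
dT2 = Th_out - Tc_in = 133 - 27 = 106
LMTD = (dT1 - dT2) / ln(dT1/dT2)
LMTD = (76 - 106) / ln(76/106)
LMTD = 90.17 K


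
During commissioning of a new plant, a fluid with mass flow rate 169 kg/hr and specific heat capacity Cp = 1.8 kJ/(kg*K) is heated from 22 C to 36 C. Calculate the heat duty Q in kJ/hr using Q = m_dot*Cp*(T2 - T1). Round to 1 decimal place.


Q = m_dot * Cp * (T2 - T1)
Q = 169 * 1.8 * (36 - 22)
Q = 169 * 1.8 * 14
Q = 4258.8 kJ/hr


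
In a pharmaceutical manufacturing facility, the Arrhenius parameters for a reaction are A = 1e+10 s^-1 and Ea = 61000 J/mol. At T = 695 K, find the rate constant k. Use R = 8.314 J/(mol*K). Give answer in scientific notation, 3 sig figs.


k = A * exp(-Ea/(R*T))
k = 1e+10 * exp(-61000 / (8.314 * 695))
k = 1e+10 * exp(-10.556866)
k = 2.60e+05


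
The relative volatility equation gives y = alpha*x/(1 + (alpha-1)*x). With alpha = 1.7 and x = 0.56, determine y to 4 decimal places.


y = alpha*x / (1 + (alpha-1)*x)
y = 1.7*0.56 / (1 + (1.7-1)*0.56)
y = 0.952 / (1 + 0.392)
y = 0.952 / 1.392
y = 0.6839


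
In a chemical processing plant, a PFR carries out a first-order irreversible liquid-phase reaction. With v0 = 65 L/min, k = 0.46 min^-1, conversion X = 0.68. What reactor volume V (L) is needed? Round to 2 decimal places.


V = (v0/k) * ln(1/(1-X))
V = (65/0.46) * ln(1/(1-0.68))
V = 141.304348 * ln(3.125)
V = 141.304348 * 1.139434
V = 161.01 L


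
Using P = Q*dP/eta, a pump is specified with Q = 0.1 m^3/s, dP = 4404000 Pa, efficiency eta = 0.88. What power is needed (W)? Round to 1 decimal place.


P = Q * dP / eta
P = 0.1 * 4404000 / 0.88
P = 440400.0 / 0.88
P = 500454.5 W


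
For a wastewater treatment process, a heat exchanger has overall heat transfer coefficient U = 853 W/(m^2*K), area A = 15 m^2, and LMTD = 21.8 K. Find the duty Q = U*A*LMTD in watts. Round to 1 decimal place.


Q = U * A * LMTD
Q = 853 * 15 * 21.8
Q = 278931.0 W


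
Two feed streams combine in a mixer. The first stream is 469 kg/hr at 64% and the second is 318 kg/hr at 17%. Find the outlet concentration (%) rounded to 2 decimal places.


Mass balance on solute: F1*x1 + F2*x2 = F3*x3
F3 = F1 + F2 = 469 + 318 = 787 kg/hr
x3 = (F1*x1 + F2*x2)/F3
x3 = (469*0.64 + 318*0.17) / 787
x3 = 45.01%


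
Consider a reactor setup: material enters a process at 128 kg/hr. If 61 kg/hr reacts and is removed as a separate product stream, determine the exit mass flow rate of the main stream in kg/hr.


Steady-state mass balance on the main outlet: F_out = F_in - F_removed
F_out = 128 - 61
F_out = 67 kg/hr


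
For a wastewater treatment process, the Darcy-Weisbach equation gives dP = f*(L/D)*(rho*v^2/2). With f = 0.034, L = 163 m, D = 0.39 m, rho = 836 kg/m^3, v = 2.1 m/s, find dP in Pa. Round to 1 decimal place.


dP = f * (L/D) * (rho*v^2/2)
dP = 0.034 * (163/0.39) * (836*2.1^2/2)
L/D = 417.94871795
rho*v^2/2 = 836*4.41/2 = 1843.38
dP = 0.034 * 417.94871795 * 1843.38
dP = 26194.9 Pa


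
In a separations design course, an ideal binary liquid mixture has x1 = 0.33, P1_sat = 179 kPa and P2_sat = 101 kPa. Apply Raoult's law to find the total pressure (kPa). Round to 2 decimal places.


P = x1*P1_sat + x2*P2_sat
x2 = 1 - x1 = 1 - 0.33 = 0.67
P = 0.33*179 + 0.67*101
P = 59.07 + 67.67
P = 126.74 kPa


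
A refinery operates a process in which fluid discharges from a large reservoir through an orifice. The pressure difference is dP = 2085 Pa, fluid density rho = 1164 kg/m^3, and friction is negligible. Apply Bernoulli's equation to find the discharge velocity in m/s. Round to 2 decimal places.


v = sqrt(2*dP/rho)
v = sqrt(2*2085/1164)
v = sqrt(3.582474)
v = 1.89 m/s


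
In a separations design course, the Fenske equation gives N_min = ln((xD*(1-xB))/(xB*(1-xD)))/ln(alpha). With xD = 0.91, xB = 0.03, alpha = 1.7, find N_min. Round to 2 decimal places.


N_min = ln((xD*(1-xB))/(xB*(1-xD))) / ln(alpha)
Numerator inside ln: 0.8827 / 0.0027 = 326.925926
ln(326.925926) = 5.789734
ln(alpha) = ln(1.7) = 0.530628
N_min = 5.789734 / 0.530628 = 10.91


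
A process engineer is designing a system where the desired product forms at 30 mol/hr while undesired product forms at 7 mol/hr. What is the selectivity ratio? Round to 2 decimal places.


S = desired product rate / undesired product rate
S = 30 / 7
S = 4.29


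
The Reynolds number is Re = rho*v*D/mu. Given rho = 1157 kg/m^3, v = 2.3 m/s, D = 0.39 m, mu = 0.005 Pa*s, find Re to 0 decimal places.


Re = rho * v * D / mu
Re = 1157 * 2.3 * 0.39 / 0.005
Re = 1037.829 / 0.005
Re = 207566


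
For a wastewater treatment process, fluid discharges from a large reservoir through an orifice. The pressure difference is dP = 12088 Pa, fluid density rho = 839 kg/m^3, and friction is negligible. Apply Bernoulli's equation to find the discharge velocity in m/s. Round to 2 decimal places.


v = sqrt(2*dP/rho)
v = sqrt(2*12088/839)
v = sqrt(28.815256)
v = 5.37 m/s


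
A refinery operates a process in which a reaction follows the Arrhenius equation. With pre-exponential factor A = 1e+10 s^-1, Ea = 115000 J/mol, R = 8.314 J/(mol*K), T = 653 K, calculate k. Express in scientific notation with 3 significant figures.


k = A * exp(-Ea/(R*T))
k = 1e+10 * exp(-115000 / (8.314 * 653))
k = 1e+10 * exp(-21.182374)
k = 6.32e+00


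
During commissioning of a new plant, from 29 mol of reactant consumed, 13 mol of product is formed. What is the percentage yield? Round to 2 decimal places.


Yield = (moles product / moles consumed) * 100%
Yield = (13 / 29) * 100
Yield = 0.4483 * 100
Yield = 44.83%


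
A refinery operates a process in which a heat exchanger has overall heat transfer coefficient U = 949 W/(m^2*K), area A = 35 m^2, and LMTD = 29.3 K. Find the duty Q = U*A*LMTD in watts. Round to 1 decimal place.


Q = U * A * LMTD
Q = 949 * 35 * 29.3
Q = 973199.5 W


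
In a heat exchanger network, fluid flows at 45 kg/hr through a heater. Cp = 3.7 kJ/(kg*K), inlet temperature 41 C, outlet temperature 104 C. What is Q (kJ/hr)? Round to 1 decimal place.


Q = m_dot * Cp * (T2 - T1)
Q = 45 * 3.7 * (104 - 41)
Q = 45 * 3.7 * 63
Q = 10489.5 kJ/hr


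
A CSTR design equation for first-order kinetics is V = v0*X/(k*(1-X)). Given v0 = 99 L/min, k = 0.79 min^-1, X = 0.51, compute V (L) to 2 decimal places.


V = v0 * X / (k * (1 - X))
V = 99 * 0.51 / (0.79 * (1 - 0.51))
V = 50.49 / (0.79 * 0.49)
V = 50.49 / 0.3871
V = 130.43 L


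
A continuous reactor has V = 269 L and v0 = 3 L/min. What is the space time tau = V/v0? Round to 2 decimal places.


tau = V / v0
tau = 269 / 3
tau = 89.67 min


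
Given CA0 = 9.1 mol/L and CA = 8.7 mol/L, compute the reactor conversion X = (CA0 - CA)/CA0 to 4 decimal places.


X = (CA0 - CA) / CA0
X = (9.1 - 8.7) / 9.1
X = 0.4 / 9.1
X = 0.0440


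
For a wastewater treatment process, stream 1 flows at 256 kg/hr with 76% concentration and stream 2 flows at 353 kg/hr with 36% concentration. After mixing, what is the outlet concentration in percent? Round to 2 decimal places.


Mass balance on solute: F1*x1 + F2*x2 = F3*x3
F3 = F1 + F2 = 256 + 353 = 609 kg/hr
x3 = (F1*x1 + F2*x2)/F3
x3 = (256*0.76 + 353*0.36) / 609
x3 = 52.81%


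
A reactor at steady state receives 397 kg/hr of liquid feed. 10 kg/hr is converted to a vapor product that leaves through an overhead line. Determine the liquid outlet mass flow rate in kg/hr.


Steady-state mass balance on the main outlet: F_out = F_in - F_removed
F_out = 397 - 10
F_out = 387 kg/hr


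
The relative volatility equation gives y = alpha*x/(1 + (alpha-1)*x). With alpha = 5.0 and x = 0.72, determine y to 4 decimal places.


y = alpha*x / (1 + (alpha-1)*x)
y = 5.0*0.72 / (1 + (5.0-1)*0.72)
y = 3.6 / (1 + 2.88)
y = 3.6 / 3.88
y = 0.9278


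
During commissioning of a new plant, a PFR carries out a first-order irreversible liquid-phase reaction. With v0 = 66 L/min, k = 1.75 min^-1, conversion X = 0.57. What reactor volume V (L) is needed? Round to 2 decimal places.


V = (v0/k) * ln(1/(1-X))
V = (66/1.75) * ln(1/(1-0.57))
V = 37.714286 * ln(2.325581)
V = 37.714286 * 0.84397
V = 31.83 L


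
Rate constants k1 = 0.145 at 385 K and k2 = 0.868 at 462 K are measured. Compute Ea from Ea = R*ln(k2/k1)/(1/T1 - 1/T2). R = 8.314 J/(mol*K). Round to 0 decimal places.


Ea = R * ln(k2/k1) / (1/T1 - 1/T2)
ln(k2/k1) = ln(0.868/0.145) = 1.789458
1/T1 - 1/T2 = 1/385 - 1/462 = 0.000432900433
Ea = 8.314 * 1.789458 / 0.000432900433
Ea = 34367 J/mol


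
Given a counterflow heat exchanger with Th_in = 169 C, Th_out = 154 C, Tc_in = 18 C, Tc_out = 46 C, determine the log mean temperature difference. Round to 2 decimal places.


dT1 = Th_in - Tc_out = 169 - 46 = 123
dT2 = Th_out - Tc_in = 154 - 18 = 136
LMTD = (dT1 - dT2) / ln(dT1/dT2)
LMTD = (123 - 136) / ln(123/136)
LMTD = 129.39 K


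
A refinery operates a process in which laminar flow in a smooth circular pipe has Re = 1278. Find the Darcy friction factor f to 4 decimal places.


f = 64 / Re
f = 64 / 1278
f = 0.0501


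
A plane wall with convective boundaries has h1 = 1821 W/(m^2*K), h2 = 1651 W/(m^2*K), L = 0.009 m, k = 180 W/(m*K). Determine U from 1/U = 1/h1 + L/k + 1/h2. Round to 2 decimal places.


1/U = 1/h1 + L/k + 1/h2
1/U = 1/1821 + 0.009/180 + 1/1651
1/U = 0.0005491488 + 5e-05 + 0.0006056935
1/U = 0.0012048423
U = 829.98 W/(m^2*K)


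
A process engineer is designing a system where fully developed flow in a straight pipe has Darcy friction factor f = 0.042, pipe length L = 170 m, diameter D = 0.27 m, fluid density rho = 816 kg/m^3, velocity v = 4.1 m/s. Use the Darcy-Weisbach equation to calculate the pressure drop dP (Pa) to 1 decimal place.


dP = f * (L/D) * (rho*v^2/2)
dP = 0.042 * (170/0.27) * (816*4.1^2/2)
L/D = 629.62962963
rho*v^2/2 = 816*16.81/2 = 6858.48
dP = 0.042 * 629.62962963 * 6858.48
dP = 181368.7 Pa


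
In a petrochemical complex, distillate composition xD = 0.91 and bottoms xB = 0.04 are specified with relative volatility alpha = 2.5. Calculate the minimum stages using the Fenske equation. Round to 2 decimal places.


N_min = ln((xD*(1-xB))/(xB*(1-xD))) / ln(alpha)
Numerator inside ln: 0.8736 / 0.0036 = 242.666667
ln(242.666667) = 5.491689
ln(alpha) = ln(2.5) = 0.916291
N_min = 5.491689 / 0.916291 = 5.99


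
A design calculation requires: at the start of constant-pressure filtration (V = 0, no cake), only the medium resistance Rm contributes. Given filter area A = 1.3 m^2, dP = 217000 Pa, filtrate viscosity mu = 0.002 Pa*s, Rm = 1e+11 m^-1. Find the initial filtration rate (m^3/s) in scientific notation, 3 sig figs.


rate = A * dP / (mu * Rm)
rate = 1.3 * 217000 / (0.002 * 1e+11)
rate = 282100.0 / 2.000e+08
rate = 1.41e-03 m^3/s


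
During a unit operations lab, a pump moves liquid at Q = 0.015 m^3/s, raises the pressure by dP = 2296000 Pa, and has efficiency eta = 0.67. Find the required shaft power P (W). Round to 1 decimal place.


P = Q * dP / eta
P = 0.015 * 2296000 / 0.67
P = 34440.0 / 0.67
P = 51403.0 W


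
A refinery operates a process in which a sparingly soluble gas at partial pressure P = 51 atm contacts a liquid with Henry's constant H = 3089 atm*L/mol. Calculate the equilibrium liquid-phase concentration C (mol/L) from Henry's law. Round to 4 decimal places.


C = P / H
C = 51 / 3089
C = 0.0165 mol/L


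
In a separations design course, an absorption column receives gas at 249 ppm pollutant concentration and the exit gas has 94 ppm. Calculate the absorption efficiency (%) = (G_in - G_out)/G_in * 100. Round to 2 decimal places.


Efficiency = (G_in - G_out) / G_in * 100%
Efficiency = (249 - 94) / 249 * 100
Efficiency = 155 / 249 * 100
Efficiency = 62.25%


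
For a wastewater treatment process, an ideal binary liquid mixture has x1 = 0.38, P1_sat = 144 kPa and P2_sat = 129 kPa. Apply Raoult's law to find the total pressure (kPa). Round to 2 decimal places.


P = x1*P1_sat + x2*P2_sat
x2 = 1 - x1 = 1 - 0.38 = 0.62
P = 0.38*144 + 0.62*129
P = 54.72 + 79.98
P = 134.70 kPa


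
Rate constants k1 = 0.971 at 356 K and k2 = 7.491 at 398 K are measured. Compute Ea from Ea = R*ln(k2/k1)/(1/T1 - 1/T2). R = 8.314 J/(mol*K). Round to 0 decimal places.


Ea = R * ln(k2/k1) / (1/T1 - 1/T2)
ln(k2/k1) = ln(7.491/0.971) = 2.0431311
1/T1 - 1/T2 = 1/356 - 1/398 = 0.00029642595
Ea = 8.314 * 2.0431311 / 0.00029642595
Ea = 57305 J/mol


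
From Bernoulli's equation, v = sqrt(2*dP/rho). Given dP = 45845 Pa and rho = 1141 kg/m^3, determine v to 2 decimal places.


v = sqrt(2*dP/rho)
v = sqrt(2*45845/1141)
v = sqrt(80.359334)
v = 8.96 m/s


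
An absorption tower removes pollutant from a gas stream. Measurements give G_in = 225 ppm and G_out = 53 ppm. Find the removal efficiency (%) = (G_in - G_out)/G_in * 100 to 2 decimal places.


Efficiency = (G_in - G_out) / G_in * 100%
Efficiency = (225 - 53) / 225 * 100
Efficiency = 172 / 225 * 100
Efficiency = 76.44%


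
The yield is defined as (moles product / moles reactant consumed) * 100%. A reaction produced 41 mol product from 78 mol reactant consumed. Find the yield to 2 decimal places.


Yield = (moles product / moles consumed) * 100%
Yield = (41 / 78) * 100
Yield = 0.5256 * 100
Yield = 52.56%


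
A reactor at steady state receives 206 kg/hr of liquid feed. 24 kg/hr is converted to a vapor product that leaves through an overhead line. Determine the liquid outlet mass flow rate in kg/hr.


Steady-state mass balance on the main outlet: F_out = F_in - F_removed
F_out = 206 - 24
F_out = 182 kg/hr


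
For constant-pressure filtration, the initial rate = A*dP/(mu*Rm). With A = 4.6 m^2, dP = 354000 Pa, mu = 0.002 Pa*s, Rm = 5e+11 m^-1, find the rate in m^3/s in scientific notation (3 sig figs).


rate = A * dP / (mu * Rm)
rate = 4.6 * 354000 / (0.002 * 5e+11)
rate = 1628400.0 / 1.000e+09
rate = 1.63e-03 m^3/s


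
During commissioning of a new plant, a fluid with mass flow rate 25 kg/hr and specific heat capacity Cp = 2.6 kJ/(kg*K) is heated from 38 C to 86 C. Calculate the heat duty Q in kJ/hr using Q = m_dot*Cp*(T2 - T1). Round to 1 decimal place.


Q = m_dot * Cp * (T2 - T1)
Q = 25 * 2.6 * (86 - 38)
Q = 25 * 2.6 * 48
Q = 3120.0 kJ/hr


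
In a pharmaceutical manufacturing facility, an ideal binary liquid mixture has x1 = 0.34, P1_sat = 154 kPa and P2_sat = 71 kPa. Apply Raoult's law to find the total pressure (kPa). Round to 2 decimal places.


P = x1*P1_sat + x2*P2_sat
x2 = 1 - x1 = 1 - 0.34 = 0.66
P = 0.34*154 + 0.66*71
P = 52.36 + 46.86
P = 99.22 kPa


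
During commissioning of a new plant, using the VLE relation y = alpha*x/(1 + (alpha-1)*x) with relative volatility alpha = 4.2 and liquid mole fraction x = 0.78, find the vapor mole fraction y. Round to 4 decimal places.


y = alpha*x / (1 + (alpha-1)*x)
y = 4.2*0.78 / (1 + (4.2-1)*0.78)
y = 3.276 / (1 + 2.496)
y = 3.276 / 3.496
y = 0.9371


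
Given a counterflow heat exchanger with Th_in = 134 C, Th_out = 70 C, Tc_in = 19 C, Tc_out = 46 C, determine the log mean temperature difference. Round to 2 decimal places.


dT1 = Th_in - Tc_out = 134 - 46 = 88
dT2 = Th_out - Tc_in = 70 - 19 = 51
LMTD = (dT1 - dT2) / ln(dT1/dT2)
LMTD = (88 - 51) / ln(88/51)
LMTD = 67.83 K


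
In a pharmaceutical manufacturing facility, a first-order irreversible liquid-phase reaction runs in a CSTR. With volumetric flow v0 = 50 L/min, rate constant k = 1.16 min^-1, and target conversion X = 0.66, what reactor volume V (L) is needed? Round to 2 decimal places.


V = v0 * X / (k * (1 - X))
V = 50 * 0.66 / (1.16 * (1 - 0.66))
V = 33.0 / (1.16 * 0.34)
V = 33.0 / 0.3944
V = 83.67 L


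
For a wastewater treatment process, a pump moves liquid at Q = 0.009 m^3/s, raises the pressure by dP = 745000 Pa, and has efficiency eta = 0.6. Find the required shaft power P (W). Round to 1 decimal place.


P = Q * dP / eta
P = 0.009 * 745000 / 0.6
P = 6705.0 / 0.6
P = 11175.0 W


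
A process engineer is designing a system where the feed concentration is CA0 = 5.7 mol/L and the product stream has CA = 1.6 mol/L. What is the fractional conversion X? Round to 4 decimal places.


X = (CA0 - CA) / CA0
X = (5.7 - 1.6) / 5.7
X = 4.1 / 5.7
X = 0.7193


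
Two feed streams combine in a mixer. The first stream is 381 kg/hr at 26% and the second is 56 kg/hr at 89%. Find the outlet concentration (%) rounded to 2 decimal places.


Mass balance on solute: F1*x1 + F2*x2 = F3*x3
F3 = F1 + F2 = 381 + 56 = 437 kg/hr
x3 = (F1*x1 + F2*x2)/F3
x3 = (381*0.26 + 56*0.89) / 437
x3 = 34.07%


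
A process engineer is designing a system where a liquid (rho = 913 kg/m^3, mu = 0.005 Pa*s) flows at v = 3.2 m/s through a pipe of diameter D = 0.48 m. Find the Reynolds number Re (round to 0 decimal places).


Re = rho * v * D / mu
Re = 913 * 3.2 * 0.48 / 0.005
Re = 1402.368 / 0.005
Re = 280474


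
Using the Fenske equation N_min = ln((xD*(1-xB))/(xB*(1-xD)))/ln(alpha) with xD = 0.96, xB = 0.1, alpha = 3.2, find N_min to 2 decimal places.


N_min = ln((xD*(1-xB))/(xB*(1-xD))) / ln(alpha)
Numerator inside ln: 0.864 / 0.004 = 216.0
ln(216.0) = 5.375278
ln(alpha) = ln(3.2) = 1.163151
N_min = 5.375278 / 1.163151 = 4.62


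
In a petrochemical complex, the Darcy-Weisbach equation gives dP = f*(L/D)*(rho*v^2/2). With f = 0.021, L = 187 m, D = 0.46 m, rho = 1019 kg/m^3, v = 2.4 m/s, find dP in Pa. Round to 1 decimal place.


dP = f * (L/D) * (rho*v^2/2)
dP = 0.021 * (187/0.46) * (1019*2.4^2/2)
L/D = 406.52173913
rho*v^2/2 = 1019*5.76/2 = 2934.72
dP = 0.021 * 406.52173913 * 2934.72
dP = 25053.6 Pa


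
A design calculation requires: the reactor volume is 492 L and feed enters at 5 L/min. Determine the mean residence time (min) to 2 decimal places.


tau = V / v0
tau = 492 / 5
tau = 98.40 min


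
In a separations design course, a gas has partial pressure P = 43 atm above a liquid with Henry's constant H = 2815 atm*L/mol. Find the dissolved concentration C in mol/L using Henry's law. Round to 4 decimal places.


C = P / H
C = 43 / 2815
C = 0.0153 mol/L


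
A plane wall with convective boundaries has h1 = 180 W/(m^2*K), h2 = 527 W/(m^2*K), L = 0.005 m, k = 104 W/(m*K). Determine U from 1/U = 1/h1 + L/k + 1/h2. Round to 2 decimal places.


1/U = 1/h1 + L/k + 1/h2
1/U = 1/180 + 0.005/104 + 1/527
1/U = 0.0055555556 + 4.80769e-05 + 0.0018975332
1/U = 0.0075011657
U = 133.31 W/(m^2*K)


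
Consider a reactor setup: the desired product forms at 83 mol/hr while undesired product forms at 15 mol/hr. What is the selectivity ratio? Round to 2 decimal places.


S = desired product rate / undesired product rate
S = 83 / 15
S = 5.53


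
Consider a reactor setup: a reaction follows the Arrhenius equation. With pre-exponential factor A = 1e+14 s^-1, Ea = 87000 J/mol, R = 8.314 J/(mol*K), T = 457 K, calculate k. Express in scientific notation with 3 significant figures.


k = A * exp(-Ea/(R*T))
k = 1e+14 * exp(-87000 / (8.314 * 457))
k = 1e+14 * exp(-22.897762)
k = 1.14e+04


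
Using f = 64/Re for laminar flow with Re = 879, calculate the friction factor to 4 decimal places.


f = 64 / Re
f = 64 / 879
f = 0.0728


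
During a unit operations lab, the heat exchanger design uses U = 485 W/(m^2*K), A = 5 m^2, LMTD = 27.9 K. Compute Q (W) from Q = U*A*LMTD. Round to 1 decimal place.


Q = U * A * LMTD
Q = 485 * 5 * 27.9
Q = 67657.5 W


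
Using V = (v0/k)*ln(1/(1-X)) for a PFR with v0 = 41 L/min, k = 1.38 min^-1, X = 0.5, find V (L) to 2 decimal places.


V = (v0/k) * ln(1/(1-X))
V = (41/1.38) * ln(1/(1-0.5))
V = 29.710145 * ln(2.0)
V = 29.710145 * 0.693147
V = 20.59 L


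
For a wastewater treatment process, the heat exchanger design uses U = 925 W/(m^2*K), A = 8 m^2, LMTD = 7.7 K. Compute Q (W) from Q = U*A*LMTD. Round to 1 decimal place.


Q = U * A * LMTD
Q = 925 * 8 * 7.7
Q = 56980.0 W


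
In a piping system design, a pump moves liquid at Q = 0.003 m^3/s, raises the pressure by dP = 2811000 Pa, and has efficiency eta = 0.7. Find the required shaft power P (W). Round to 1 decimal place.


P = Q * dP / eta
P = 0.003 * 2811000 / 0.7
P = 8433.0 / 0.7
P = 12047.1 W


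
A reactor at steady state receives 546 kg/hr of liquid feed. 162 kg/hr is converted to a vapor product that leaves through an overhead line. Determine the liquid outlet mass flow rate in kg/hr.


Steady-state mass balance on the main outlet: F_out = F_in - F_removed
F_out = 546 - 162
F_out = 384 kg/hr


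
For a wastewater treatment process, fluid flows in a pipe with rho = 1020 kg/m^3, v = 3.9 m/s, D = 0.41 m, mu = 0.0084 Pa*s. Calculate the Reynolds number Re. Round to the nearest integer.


Re = rho * v * D / mu
Re = 1020 * 3.9 * 0.41 / 0.0084
Re = 1630.98 / 0.0084
Re = 194164


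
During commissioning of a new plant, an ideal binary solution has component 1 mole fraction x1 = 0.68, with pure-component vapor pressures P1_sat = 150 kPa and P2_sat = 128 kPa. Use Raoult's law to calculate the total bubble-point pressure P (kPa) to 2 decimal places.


P = x1*P1_sat + x2*P2_sat
x2 = 1 - x1 = 1 - 0.68 = 0.32
P = 0.68*150 + 0.32*128
P = 102.0 + 40.96
P = 142.96 kPa


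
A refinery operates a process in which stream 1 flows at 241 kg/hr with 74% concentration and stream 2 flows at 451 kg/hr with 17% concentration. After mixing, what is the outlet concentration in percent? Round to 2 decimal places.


Mass balance on solute: F1*x1 + F2*x2 = F3*x3
F3 = F1 + F2 = 241 + 451 = 692 kg/hr
x3 = (F1*x1 + F2*x2)/F3
x3 = (241*0.74 + 451*0.17) / 692
x3 = 36.85%


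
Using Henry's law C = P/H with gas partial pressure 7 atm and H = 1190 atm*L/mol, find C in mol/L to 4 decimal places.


C = P / H
C = 7 / 1190
C = 0.0059 mol/L


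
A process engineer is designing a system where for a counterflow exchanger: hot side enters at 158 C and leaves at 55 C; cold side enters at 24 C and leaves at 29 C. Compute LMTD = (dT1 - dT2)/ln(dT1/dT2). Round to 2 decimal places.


dT1 = Th_in - Tc_out = 158 - 29 = 129
dT2 = Th_out - Tc_in = 55 - 24 = 31
LMTD = (dT1 - dT2) / ln(dT1/dT2)
LMTD = (129 - 31) / ln(129/31)
LMTD = 68.73 K


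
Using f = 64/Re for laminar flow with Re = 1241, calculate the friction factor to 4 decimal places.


f = 64 / Re
f = 64 / 1241
f = 0.0516


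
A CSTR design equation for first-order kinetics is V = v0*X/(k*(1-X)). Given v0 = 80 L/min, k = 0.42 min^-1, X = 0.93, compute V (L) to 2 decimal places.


V = v0 * X / (k * (1 - X))
V = 80 * 0.93 / (0.42 * (1 - 0.93))
V = 74.4 / (0.42 * 0.07)
V = 74.4 / 0.0294
V = 2530.61 L


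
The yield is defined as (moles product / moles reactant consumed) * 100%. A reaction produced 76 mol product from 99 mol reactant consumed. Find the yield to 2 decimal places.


Yield = (moles product / moles consumed) * 100%
Yield = (76 / 99) * 100
Yield = 0.7677 * 100
Yield = 76.77%


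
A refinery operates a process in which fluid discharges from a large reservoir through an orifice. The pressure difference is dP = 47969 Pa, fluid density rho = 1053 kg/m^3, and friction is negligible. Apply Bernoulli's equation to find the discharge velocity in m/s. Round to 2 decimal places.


v = sqrt(2*dP/rho)
v = sqrt(2*47969/1053)
v = sqrt(91.109212)
v = 9.55 m/s


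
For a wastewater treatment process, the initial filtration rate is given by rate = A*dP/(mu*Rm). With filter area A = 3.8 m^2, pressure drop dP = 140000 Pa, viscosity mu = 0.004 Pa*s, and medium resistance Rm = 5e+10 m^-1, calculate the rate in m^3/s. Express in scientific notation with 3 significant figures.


rate = A * dP / (mu * Rm)
rate = 3.8 * 140000 / (0.004 * 5e+10)
rate = 532000.0 / 2.000e+08
rate = 2.66e-03 m^3/s


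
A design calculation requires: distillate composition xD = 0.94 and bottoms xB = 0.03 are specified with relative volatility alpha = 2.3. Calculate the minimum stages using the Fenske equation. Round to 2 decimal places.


N_min = ln((xD*(1-xB))/(xB*(1-xD))) / ln(alpha)
Numerator inside ln: 0.9118 / 0.0018 = 506.555556
ln(506.555556) = 6.227634
ln(alpha) = ln(2.3) = 0.832909
N_min = 6.227634 / 0.832909 = 7.48


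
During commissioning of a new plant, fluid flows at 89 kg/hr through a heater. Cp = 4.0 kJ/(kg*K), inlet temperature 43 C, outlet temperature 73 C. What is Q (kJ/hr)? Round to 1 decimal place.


Q = m_dot * Cp * (T2 - T1)
Q = 89 * 4.0 * (73 - 43)
Q = 89 * 4.0 * 30
Q = 10680.0 kJ/hr


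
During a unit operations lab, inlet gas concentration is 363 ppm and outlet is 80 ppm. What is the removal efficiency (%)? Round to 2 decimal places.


Efficiency = (G_in - G_out) / G_in * 100%
Efficiency = (363 - 80) / 363 * 100
Efficiency = 283 / 363 * 100
Efficiency = 77.96%


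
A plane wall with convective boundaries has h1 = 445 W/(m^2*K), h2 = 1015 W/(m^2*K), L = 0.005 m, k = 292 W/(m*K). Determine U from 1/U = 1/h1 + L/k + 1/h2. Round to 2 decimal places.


1/U = 1/h1 + L/k + 1/h2
1/U = 1/445 + 0.005/292 + 1/1015
1/U = 0.002247191 + 1.71233e-05 + 0.0009852217
1/U = 0.003249536
U = 307.74 W/(m^2*K)


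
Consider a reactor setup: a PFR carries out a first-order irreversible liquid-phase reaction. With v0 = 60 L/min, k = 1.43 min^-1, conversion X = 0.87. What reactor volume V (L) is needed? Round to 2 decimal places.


V = (v0/k) * ln(1/(1-X))
V = (60/1.43) * ln(1/(1-0.87))
V = 41.958042 * ln(7.692308)
V = 41.958042 * 2.040221
V = 85.60 L


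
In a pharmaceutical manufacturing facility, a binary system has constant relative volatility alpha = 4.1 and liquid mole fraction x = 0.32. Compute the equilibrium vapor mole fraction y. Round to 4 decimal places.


y = alpha*x / (1 + (alpha-1)*x)
y = 4.1*0.32 / (1 + (4.1-1)*0.32)
y = 1.312 / (1 + 0.992)
y = 1.312 / 1.992
y = 0.6586


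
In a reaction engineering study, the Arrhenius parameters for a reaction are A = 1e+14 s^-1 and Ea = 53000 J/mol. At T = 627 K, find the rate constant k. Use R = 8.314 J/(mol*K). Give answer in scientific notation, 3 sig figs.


k = A * exp(-Ea/(R*T))
k = 1e+14 * exp(-53000 / (8.314 * 627))
k = 1e+14 * exp(-10.167128)
k = 3.84e+09


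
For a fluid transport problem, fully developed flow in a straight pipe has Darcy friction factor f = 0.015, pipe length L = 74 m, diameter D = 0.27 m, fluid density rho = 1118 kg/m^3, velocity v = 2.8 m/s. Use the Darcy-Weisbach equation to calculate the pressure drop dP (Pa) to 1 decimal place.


dP = f * (L/D) * (rho*v^2/2)
dP = 0.015 * (74/0.27) * (1118*2.8^2/2)
L/D = 274.07407407
rho*v^2/2 = 1118*7.84/2 = 4382.56
dP = 0.015 * 274.07407407 * 4382.56
dP = 18017.2 Pa


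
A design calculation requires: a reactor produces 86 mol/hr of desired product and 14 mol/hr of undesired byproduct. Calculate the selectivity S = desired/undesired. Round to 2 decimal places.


S = desired product rate / undesired product rate
S = 86 / 14
S = 6.14


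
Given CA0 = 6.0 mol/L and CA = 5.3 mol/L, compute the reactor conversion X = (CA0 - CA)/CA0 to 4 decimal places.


X = (CA0 - CA) / CA0
X = (6.0 - 5.3) / 6.0
X = 0.7 / 6.0
X = 0.1167


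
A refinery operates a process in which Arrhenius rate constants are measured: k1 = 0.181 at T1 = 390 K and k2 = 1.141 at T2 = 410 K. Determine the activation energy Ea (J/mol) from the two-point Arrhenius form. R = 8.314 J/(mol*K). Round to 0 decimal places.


Ea = R * ln(k2/k1) / (1/T1 - 1/T2)
ln(k2/k1) = ln(1.141/0.181) = 1.8411633
1/T1 - 1/T2 = 1/390 - 1/410 = 0.000125078174
Ea = 8.314 * 1.8411633 / 0.000125078174
Ea = 122383 J/mol


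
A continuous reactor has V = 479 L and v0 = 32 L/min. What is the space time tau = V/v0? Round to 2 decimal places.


tau = V / v0
tau = 479 / 32
tau = 14.97 min


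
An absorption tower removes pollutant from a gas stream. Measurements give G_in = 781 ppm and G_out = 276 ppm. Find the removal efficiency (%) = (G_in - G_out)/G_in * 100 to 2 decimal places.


Efficiency = (G_in - G_out) / G_in * 100%
Efficiency = (781 - 276) / 781 * 100
Efficiency = 505 / 781 * 100
Efficiency = 64.66%


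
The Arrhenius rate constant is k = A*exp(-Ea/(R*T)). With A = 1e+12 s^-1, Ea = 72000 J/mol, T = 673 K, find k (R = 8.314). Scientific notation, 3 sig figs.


k = A * exp(-Ea/(R*T))
k = 1e+12 * exp(-72000 / (8.314 * 673))
k = 1e+12 * exp(-12.867892)
k = 2.58e+06


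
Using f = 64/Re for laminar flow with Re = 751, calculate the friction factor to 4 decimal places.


f = 64 / Re
f = 64 / 751
f = 0.0852


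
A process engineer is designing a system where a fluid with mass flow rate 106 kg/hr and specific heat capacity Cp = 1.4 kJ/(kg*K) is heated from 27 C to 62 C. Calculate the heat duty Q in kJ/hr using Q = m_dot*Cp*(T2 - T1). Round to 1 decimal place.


Q = m_dot * Cp * (T2 - T1)
Q = 106 * 1.4 * (62 - 27)
Q = 106 * 1.4 * 35
Q = 5194.0 kJ/hr


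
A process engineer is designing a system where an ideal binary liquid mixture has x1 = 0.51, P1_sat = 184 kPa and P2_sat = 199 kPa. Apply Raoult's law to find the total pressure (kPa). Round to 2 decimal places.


P = x1*P1_sat + x2*P2_sat
x2 = 1 - x1 = 1 - 0.51 = 0.49
P = 0.51*184 + 0.49*199
P = 93.84 + 97.51
P = 191.35 kPa


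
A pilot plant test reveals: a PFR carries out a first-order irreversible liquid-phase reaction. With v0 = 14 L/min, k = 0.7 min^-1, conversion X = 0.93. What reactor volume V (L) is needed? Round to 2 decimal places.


V = (v0/k) * ln(1/(1-X))
V = (14/0.7) * ln(1/(1-0.93))
V = 20.0 * ln(14.285714)
V = 20.0 * 2.65926
V = 53.19 L


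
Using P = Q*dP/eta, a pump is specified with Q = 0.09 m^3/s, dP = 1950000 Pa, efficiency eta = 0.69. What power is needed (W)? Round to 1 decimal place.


P = Q * dP / eta
P = 0.09 * 1950000 / 0.69
P = 175500.0 / 0.69
P = 254347.8 W


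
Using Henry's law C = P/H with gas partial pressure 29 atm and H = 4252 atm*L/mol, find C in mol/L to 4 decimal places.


C = P / H
C = 29 / 4252
C = 0.0068 mol/L


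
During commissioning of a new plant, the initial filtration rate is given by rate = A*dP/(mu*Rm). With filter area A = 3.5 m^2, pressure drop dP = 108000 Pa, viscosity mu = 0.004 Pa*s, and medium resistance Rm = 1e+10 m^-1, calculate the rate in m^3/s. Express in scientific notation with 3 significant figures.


rate = A * dP / (mu * Rm)
rate = 3.5 * 108000 / (0.004 * 1e+10)
rate = 378000.0 / 4.000e+07
rate = 9.45e-03 m^3/s


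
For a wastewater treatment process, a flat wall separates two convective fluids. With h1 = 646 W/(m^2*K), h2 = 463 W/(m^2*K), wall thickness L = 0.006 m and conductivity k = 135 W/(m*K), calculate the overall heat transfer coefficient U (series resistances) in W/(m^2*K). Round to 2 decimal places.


1/U = 1/h1 + L/k + 1/h2
1/U = 1/646 + 0.006/135 + 1/463
1/U = 0.0015479876 + 4.44444e-05 + 0.0021598272
1/U = 0.0037522592
U = 266.51 W/(m^2*K)


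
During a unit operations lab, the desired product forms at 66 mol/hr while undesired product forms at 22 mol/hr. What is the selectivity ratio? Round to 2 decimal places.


S = desired product rate / undesired product rate
S = 66 / 22
S = 3.00


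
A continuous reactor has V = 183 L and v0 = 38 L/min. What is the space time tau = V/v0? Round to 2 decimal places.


tau = V / v0
tau = 183 / 38
tau = 4.82 min


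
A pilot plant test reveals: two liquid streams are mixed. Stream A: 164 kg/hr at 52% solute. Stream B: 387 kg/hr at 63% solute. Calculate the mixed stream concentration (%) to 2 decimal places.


Mass balance on solute: F1*x1 + F2*x2 = F3*x3
F3 = F1 + F2 = 164 + 387 = 551 kg/hr
x3 = (F1*x1 + F2*x2)/F3
x3 = (164*0.52 + 387*0.63) / 551
x3 = 59.73%


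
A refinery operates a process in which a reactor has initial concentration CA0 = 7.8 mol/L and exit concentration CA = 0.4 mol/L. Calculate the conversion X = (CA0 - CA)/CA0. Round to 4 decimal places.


X = (CA0 - CA) / CA0
X = (7.8 - 0.4) / 7.8
X = 7.4 / 7.8
X = 0.9487


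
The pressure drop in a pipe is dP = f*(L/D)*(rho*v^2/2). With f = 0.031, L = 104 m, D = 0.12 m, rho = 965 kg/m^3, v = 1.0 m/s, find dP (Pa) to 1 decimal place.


dP = f * (L/D) * (rho*v^2/2)
dP = 0.031 * (104/0.12) * (965*1.0^2/2)
L/D = 866.66666667
rho*v^2/2 = 965*1.0/2 = 482.5
dP = 0.031 * 866.66666667 * 482.5
dP = 12963.2 Pa


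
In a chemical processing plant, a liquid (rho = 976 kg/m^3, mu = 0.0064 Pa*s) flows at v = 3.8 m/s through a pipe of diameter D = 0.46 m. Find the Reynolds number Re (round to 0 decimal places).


Re = rho * v * D / mu
Re = 976 * 3.8 * 0.46 / 0.0064
Re = 1706.048 / 0.0064
Re = 266570


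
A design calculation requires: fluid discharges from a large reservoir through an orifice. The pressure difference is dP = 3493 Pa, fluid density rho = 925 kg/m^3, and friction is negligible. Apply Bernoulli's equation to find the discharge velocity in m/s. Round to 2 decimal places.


v = sqrt(2*dP/rho)
v = sqrt(2*3493/925)
v = sqrt(7.552432)
v = 2.75 m/s


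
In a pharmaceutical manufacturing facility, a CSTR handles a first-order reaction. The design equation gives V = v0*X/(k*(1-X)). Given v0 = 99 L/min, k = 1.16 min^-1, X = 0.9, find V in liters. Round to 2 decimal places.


V = v0 * X / (k * (1 - X))
V = 99 * 0.9 / (1.16 * (1 - 0.9))
V = 89.1 / (1.16 * 0.1)
V = 89.1 / 0.116
V = 768.10 L


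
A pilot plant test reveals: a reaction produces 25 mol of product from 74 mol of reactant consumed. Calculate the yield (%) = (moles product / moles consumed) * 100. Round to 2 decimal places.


Yield = (moles product / moles consumed) * 100%
Yield = (25 / 74) * 100
Yield = 0.3378 * 100
Yield = 33.78%


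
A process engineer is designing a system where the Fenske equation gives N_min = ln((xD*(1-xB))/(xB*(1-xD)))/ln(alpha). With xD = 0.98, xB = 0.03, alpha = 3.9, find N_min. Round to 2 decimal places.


N_min = ln((xD*(1-xB))/(xB*(1-xD))) / ln(alpha)
Numerator inside ln: 0.9506 / 0.0006 = 1584.333333
ln(1584.333333) = 7.367919
ln(alpha) = ln(3.9) = 1.360977
N_min = 7.367919 / 1.360977 = 5.41


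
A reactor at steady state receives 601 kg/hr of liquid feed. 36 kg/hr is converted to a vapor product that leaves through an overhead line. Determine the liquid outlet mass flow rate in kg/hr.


Steady-state mass balance on the main outlet: F_out = F_in - F_removed
F_out = 601 - 36
F_out = 565 kg/hr


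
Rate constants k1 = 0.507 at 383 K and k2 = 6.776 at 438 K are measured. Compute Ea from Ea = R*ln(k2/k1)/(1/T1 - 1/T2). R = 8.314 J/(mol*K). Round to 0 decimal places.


Ea = R * ln(k2/k1) / (1/T1 - 1/T2)
ln(k2/k1) = ln(6.776/0.507) = 2.5926312
1/T1 - 1/T2 = 1/383 - 1/438 = 0.000327861035
Ea = 8.314 * 2.5926312 / 0.000327861035
Ea = 65745 J/mol


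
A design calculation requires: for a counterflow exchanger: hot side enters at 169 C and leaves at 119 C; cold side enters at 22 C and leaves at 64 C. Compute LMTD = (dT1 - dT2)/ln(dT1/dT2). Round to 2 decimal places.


dT1 = Th_in - Tc_out = 169 - 64 = 105
dT2 = Th_out - Tc_in = 119 - 22 = 97
LMTD = (dT1 - dT2) / ln(dT1/dT2)
LMTD = (105 - 97) / ln(105/97)
LMTD = 100.95 K


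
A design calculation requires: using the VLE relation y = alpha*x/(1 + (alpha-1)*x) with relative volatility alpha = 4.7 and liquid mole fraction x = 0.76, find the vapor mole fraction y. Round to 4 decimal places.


y = alpha*x / (1 + (alpha-1)*x)
y = 4.7*0.76 / (1 + (4.7-1)*0.76)
y = 3.572 / (1 + 2.812)
y = 3.572 / 3.812
y = 0.9370


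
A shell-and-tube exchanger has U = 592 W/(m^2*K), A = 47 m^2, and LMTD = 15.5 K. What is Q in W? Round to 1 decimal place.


Q = U * A * LMTD
Q = 592 * 47 * 15.5
Q = 431272.0 W


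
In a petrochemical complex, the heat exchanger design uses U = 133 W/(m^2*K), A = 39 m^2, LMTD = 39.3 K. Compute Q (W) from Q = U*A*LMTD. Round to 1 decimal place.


Q = U * A * LMTD
Q = 133 * 39 * 39.3
Q = 203849.1 W


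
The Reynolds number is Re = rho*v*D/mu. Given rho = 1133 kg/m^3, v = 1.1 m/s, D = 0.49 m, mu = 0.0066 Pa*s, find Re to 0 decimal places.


Re = rho * v * D / mu
Re = 1133 * 1.1 * 0.49 / 0.0066
Re = 610.687 / 0.0066
Re = 92528


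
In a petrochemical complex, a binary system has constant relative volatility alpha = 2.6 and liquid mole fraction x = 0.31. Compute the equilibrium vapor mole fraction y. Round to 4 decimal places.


y = alpha*x / (1 + (alpha-1)*x)
y = 2.6*0.31 / (1 + (2.6-1)*0.31)
y = 0.806 / (1 + 0.496)
y = 0.806 / 1.496
y = 0.5388


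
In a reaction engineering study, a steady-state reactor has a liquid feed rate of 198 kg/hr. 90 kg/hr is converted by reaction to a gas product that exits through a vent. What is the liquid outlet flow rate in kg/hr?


Steady-state mass balance on the main outlet: F_out = F_in - F_removed
F_out = 198 - 90
F_out = 108 kg/hr
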